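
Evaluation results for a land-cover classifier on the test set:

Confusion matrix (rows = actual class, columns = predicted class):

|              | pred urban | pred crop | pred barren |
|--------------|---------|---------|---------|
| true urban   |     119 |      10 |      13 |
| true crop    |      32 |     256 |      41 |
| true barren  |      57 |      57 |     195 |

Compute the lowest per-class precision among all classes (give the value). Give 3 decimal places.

Per-class precision (TP/(TP+FP)):
  urban: TP=119, FP=32+57=89 → 119/208 = 0.5721
  crop: TP=256, FP=10+57=67 → 256/323 = 0.7926
  barren: TP=195, FP=13+41=54 → 195/249 = 0.7831
Lowest is class 'urban' with precision = 0.572.

0.572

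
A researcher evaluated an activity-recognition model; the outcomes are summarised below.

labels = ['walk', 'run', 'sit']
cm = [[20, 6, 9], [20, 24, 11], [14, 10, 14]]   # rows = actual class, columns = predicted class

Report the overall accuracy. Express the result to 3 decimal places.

0.453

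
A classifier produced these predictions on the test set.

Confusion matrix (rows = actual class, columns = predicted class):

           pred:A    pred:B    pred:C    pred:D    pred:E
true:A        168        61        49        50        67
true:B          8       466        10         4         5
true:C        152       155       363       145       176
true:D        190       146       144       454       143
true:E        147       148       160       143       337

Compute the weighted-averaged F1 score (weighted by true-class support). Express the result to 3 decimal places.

Per-class F1 score (2·TP/(2·TP+FP+FN)):
  A: TP=168, FP=8+152+190+147=497, FN=61+49+50+67=227 → 336/1060 = 0.3170
  B: TP=466, FP=61+155+146+148=510, FN=8+10+4+5=27 → 932/1469 = 0.6344
  C: TP=363, FP=49+10+144+160=363, FN=152+155+145+176=628 → 726/1717 = 0.4228
  D: TP=454, FP=50+4+145+143=342, FN=190+146+144+143=623 → 908/1873 = 0.4848
  E: TP=337, FP=67+5+176+143=391, FN=147+148+160+143=598 → 674/1663 = 0.4053
Weighted-F1 score = Σ (supportᵢ/N)·F1 scoreᵢ with N=3891: (395/3891)·0.3170 + (493/3891)·0.6344 + (991/3891)·0.4228 + (1077/3891)·0.4848 + (935/3891)·0.4053 = 0.452

0.452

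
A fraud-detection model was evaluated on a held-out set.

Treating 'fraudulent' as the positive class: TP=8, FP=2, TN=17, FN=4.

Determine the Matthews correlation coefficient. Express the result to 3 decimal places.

0.585

MCC = (TP·TN − FP·FN) / √((TP+FP)(TP+FN)(TN+FP)(TN+FN))
Numerator = 8·17 − 2·4 = 128
Denominator = √(10·12·19·21) = √47880 = 218.8150
MCC = 128 / 218.8150 = 0.585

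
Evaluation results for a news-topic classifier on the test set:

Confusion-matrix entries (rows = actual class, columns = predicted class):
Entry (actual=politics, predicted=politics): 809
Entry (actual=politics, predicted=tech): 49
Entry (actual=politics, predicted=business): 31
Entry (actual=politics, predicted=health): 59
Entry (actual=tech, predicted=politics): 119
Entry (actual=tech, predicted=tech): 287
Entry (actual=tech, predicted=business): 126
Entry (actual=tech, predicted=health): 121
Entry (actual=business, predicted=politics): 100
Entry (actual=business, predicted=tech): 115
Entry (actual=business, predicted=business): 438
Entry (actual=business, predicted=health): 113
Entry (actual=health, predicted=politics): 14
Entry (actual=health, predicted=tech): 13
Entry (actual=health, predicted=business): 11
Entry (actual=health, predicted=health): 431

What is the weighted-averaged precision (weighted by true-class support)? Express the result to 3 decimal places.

Per-class precision (TP/(TP+FP)):
  politics: TP=809, FP=119+100+14=233 → 809/1042 = 0.7764
  tech: TP=287, FP=49+115+13=177 → 287/464 = 0.6185
  business: TP=438, FP=31+126+11=168 → 438/606 = 0.7228
  health: TP=431, FP=59+121+113=293 → 431/724 = 0.5953
Weighted-precision = Σ (supportᵢ/N)·precisionᵢ with N=2836: (948/2836)·0.7764 + (653/2836)·0.6185 + (766/2836)·0.7228 + (469/2836)·0.5953 = 0.696

0.696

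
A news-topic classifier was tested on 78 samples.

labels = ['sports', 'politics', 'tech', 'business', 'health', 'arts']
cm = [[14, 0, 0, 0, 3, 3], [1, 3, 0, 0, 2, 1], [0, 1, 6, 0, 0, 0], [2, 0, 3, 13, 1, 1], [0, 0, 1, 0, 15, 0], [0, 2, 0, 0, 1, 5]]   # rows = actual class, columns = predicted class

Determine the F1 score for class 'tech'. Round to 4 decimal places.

F1 score = 2·TP/(2·TP+FP+FN).
tech: TP=6, FP=0+0+3+1+0=4, FN=0+1+0+0+0=1 → 12/17 = 0.70588

0.7059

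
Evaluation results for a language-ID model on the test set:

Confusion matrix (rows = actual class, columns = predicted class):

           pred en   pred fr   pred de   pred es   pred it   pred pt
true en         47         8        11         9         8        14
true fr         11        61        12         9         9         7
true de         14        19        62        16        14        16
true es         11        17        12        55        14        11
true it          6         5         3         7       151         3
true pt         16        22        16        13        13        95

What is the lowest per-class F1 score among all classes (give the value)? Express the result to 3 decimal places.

0.465

Per-class F1 score (2·TP/(2·TP+FP+FN)):
  en: TP=47, FP=11+14+11+6+16=58, FN=8+11+9+8+14=50 → 94/202 = 0.4653
  fr: TP=61, FP=8+19+17+5+22=71, FN=11+12+9+9+7=48 → 122/241 = 0.5062
  de: TP=62, FP=11+12+12+3+16=54, FN=14+19+16+14+16=79 → 124/257 = 0.4825
  es: TP=55, FP=9+9+16+7+13=54, FN=11+17+12+14+11=65 → 110/229 = 0.4803
  it: TP=151, FP=8+9+14+14+13=58, FN=6+5+3+7+3=24 → 302/384 = 0.7865
  pt: TP=95, FP=14+7+16+11+3=51, FN=16+22+16+13+13=80 → 190/321 = 0.5919
Lowest is class 'en' with F1 score = 0.465.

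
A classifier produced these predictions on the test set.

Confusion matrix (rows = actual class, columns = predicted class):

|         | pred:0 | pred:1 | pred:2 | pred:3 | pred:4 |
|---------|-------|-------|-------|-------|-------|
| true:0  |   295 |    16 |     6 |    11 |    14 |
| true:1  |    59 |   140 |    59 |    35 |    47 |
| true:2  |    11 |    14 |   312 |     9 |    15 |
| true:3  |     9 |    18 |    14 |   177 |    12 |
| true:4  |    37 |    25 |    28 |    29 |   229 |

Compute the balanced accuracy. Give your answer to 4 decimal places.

Balanced accuracy = mean of per-class recall.
  0: recall = 295/342 = 0.86257
  1: recall = 140/340 = 0.41176
  2: recall = 312/361 = 0.86427
  3: recall = 177/230 = 0.76957
  4: recall = 229/348 = 0.65805
Mean = (0.86257 + 0.41176 + 0.86427 + 0.76957 + 0.65805) / 5 = 0.7132

0.7132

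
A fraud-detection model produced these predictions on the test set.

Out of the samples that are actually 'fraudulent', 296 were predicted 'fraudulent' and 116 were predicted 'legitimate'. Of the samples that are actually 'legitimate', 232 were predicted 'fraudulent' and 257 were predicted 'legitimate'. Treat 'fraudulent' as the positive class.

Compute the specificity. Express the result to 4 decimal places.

0.5256

Specificity = TN/(TN+FP) = 257/(257+232) = 0.5256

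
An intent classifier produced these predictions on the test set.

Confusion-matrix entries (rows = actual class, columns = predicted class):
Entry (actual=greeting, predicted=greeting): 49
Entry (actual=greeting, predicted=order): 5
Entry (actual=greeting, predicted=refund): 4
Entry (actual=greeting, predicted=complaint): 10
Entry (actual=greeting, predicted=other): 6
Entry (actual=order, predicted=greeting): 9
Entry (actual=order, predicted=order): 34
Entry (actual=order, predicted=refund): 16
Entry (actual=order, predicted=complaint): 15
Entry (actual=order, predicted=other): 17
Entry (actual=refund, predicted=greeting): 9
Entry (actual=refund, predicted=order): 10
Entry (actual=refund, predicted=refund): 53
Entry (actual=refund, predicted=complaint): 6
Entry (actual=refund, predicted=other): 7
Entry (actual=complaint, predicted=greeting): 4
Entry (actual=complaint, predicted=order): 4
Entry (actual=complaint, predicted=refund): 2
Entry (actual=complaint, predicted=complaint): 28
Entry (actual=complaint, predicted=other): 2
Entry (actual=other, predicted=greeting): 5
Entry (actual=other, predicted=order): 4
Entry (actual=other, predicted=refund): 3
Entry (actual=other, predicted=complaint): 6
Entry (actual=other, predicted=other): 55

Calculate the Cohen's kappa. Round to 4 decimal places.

0.5040

Observed agreement pₒ = trace/N = 219/363 = 0.60331
Expected agreement pₑ = Σ (rowᵢ·colᵢ)/N² = (74·76 + 91·57 + 85·78 + 40·65 + 73·87)/363² = 0.20029
κ = (pₒ − pₑ)/(1 − pₑ) = (0.60331 − 0.20029)/(1 − 0.20029) = 0.5040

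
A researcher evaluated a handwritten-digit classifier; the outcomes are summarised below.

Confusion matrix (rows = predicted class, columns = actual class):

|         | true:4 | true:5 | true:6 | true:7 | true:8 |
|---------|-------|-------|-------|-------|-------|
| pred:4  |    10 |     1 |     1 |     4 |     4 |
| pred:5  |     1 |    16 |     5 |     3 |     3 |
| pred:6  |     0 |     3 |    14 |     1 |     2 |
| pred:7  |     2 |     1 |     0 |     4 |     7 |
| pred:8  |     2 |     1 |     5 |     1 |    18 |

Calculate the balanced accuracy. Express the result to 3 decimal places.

0.558

Balanced accuracy = mean of per-class recall.
  4: recall = 10/15 = 0.6667
  5: recall = 16/22 = 0.7273
  6: recall = 14/25 = 0.5600
  7: recall = 4/13 = 0.3077
  8: recall = 18/34 = 0.5294
Mean = (0.6667 + 0.7273 + 0.5600 + 0.3077 + 0.5294) / 5 = 0.558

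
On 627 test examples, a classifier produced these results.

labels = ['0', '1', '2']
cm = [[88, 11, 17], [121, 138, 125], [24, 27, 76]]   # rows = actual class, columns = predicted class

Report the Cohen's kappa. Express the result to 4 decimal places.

0.2476

Observed agreement pₒ = trace/N = 302/627 = 0.48166
Expected agreement pₑ = Σ (rowᵢ·colᵢ)/N² = (116·233 + 384·176 + 127·218)/627² = 0.31109
κ = (pₒ − pₑ)/(1 − pₑ) = (0.48166 − 0.31109)/(1 − 0.31109) = 0.2476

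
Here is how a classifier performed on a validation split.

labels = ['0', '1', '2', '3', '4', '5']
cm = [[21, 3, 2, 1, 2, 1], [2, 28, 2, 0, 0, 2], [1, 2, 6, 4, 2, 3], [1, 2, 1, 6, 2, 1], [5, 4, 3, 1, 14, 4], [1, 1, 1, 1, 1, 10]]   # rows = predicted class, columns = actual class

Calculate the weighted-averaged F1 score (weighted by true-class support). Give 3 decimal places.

0.610

Per-class F1 score (2·TP/(2·TP+FP+FN)):
  0: TP=21, FP=3+2+1+2+1=9, FN=2+1+1+5+1=10 → 42/61 = 0.6885
  1: TP=28, FP=2+2+0+0+2=6, FN=3+2+2+4+1=12 → 56/74 = 0.7568
  2: TP=6, FP=1+2+4+2+3=12, FN=2+2+1+3+1=9 → 12/33 = 0.3636
  3: TP=6, FP=1+2+1+2+1=7, FN=1+0+4+1+1=7 → 12/26 = 0.4615
  4: TP=14, FP=5+4+3+1+4=17, FN=2+0+2+2+1=7 → 28/52 = 0.5385
  5: TP=10, FP=1+1+1+1+1=5, FN=1+2+3+1+4=11 → 20/36 = 0.5556
Weighted-F1 score = Σ (supportᵢ/N)·F1 scoreᵢ with N=141: (31/141)·0.6885 + (40/141)·0.7568 + (15/141)·0.3636 + (13/141)·0.4615 + (21/141)·0.5385 + (21/141)·0.5556 = 0.610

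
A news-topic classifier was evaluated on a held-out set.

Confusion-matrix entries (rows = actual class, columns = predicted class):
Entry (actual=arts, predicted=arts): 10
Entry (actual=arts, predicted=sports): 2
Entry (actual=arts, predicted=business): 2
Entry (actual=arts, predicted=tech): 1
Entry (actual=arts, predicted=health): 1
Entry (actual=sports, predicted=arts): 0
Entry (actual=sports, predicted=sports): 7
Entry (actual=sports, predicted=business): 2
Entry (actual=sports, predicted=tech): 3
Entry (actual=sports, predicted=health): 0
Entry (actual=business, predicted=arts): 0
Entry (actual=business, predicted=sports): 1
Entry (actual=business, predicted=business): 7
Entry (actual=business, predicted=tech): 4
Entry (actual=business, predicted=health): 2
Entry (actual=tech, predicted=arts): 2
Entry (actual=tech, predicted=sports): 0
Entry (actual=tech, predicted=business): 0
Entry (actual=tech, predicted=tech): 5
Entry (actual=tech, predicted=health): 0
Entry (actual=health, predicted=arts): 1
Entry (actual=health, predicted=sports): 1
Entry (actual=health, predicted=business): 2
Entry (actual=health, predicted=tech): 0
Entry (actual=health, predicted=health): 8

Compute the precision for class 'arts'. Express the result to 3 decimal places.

Take TP from the diagonal, FP from the rest of the 'arts' prediction marginal, FN from the rest of the 'arts' actual marginal.
precision = TP/(TP+FP).
arts: TP=10, FP=0+0+2+1=3 → 10/13 = 0.7692

0.769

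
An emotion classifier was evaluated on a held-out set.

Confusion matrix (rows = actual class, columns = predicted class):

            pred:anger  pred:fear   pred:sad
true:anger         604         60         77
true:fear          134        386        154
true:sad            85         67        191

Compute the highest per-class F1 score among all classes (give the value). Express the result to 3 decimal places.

0.772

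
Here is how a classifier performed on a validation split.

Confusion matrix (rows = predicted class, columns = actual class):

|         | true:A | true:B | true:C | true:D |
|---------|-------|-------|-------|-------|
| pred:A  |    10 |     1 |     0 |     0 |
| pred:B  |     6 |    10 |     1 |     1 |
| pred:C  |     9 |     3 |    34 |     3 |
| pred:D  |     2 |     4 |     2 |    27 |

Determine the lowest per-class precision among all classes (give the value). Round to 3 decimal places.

0.556

Per-class precision (TP/(TP+FP)):
  A: TP=10, FP=1+0+0=1 → 10/11 = 0.9091
  B: TP=10, FP=6+1+1=8 → 10/18 = 0.5556
  C: TP=34, FP=9+3+3=15 → 34/49 = 0.6939
  D: TP=27, FP=2+4+2=8 → 27/35 = 0.7714
Lowest is class 'B' with precision = 0.556.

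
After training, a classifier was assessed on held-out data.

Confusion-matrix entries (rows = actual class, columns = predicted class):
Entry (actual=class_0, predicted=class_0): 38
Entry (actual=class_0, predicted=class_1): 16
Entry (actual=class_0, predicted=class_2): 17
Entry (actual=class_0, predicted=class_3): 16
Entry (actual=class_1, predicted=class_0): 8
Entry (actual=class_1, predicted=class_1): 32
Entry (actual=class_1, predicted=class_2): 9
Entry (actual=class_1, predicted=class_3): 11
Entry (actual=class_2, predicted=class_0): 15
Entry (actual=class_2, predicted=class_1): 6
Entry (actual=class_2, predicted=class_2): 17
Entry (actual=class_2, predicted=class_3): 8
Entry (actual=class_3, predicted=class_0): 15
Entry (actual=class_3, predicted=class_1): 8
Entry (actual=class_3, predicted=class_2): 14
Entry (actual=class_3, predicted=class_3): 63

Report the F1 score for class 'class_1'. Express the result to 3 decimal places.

F1 score = 2·TP/(2·TP+FP+FN).
class_1: TP=32, FP=16+6+8=30, FN=8+9+11=28 → 64/122 = 0.5246

0.525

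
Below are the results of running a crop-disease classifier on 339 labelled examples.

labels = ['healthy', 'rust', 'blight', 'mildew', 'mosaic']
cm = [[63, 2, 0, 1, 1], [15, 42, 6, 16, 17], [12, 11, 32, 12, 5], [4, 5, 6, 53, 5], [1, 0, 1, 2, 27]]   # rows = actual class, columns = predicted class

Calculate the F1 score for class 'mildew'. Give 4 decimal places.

Take TP from the diagonal, FP from the rest of the 'mildew' prediction marginal, FN from the rest of the 'mildew' actual marginal.
F1 score = 2·TP/(2·TP+FP+FN).
mildew: TP=53, FP=1+16+12+2=31, FN=4+5+6+5=20 → 106/157 = 0.67516

0.6752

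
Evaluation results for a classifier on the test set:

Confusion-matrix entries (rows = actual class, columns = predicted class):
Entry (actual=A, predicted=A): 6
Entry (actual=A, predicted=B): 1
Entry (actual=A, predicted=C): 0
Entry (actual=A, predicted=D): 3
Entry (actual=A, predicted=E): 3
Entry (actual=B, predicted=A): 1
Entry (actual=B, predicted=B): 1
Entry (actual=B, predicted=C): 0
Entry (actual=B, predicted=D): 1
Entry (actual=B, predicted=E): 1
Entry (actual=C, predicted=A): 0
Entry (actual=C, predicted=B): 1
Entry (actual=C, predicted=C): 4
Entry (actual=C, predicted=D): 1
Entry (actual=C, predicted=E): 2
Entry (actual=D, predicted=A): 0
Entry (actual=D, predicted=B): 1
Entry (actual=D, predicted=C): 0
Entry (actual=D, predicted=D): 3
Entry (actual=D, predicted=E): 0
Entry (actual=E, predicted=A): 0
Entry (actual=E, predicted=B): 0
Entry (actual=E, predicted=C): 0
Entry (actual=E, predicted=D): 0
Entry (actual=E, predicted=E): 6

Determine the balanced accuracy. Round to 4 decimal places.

0.5923

Balanced accuracy = mean of per-class recall.
  A: recall = 6/13 = 0.46154
  B: recall = 1/4 = 0.25000
  C: recall = 4/8 = 0.50000
  D: recall = 3/4 = 0.75000
  E: recall = 6/6 = 1.00000
Mean = (0.46154 + 0.25000 + 0.50000 + 0.75000 + 1.00000) / 5 = 0.5923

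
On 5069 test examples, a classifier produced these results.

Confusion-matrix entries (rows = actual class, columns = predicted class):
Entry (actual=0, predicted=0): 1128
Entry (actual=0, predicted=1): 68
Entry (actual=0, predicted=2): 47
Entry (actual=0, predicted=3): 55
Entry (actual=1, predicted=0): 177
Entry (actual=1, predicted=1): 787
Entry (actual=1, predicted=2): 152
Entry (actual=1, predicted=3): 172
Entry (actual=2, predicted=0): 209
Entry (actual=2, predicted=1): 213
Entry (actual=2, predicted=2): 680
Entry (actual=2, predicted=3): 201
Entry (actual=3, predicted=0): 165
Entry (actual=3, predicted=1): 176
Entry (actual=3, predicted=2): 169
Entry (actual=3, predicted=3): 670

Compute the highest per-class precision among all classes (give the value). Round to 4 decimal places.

Per-class precision (TP/(TP+FP)):
  0: TP=1128, FP=177+209+165=551 → 1128/1679 = 0.67183
  1: TP=787, FP=68+213+176=457 → 787/1244 = 0.63264
  2: TP=680, FP=47+152+169=368 → 680/1048 = 0.64885
  3: TP=670, FP=55+172+201=428 → 670/1098 = 0.61020
Highest is class '0' with precision = 0.6718.

0.6718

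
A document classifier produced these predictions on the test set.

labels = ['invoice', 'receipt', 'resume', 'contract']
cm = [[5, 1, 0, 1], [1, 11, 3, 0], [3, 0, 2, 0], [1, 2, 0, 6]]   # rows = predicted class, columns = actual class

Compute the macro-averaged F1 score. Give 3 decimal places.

Per-class F1 score (2·TP/(2·TP+FP+FN)):
  invoice: TP=5, FP=1+0+1=2, FN=1+3+1=5 → 10/17 = 0.5882
  receipt: TP=11, FP=1+3+0=4, FN=1+0+2=3 → 22/29 = 0.7586
  resume: TP=2, FP=3+0+0=3, FN=0+3+0=3 → 4/10 = 0.4000
  contract: TP=6, FP=1+2+0=3, FN=1+0+0=1 → 12/16 = 0.7500
Macro-F1 score = mean = (0.5882 + 0.7586 + 0.4000 + 0.7500) / 4 = 0.624

0.624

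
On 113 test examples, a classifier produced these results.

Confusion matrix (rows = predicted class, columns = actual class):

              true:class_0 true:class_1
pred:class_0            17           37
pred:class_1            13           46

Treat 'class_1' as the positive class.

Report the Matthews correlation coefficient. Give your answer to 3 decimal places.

MCC = (TP·TN − FP·FN) / √((TP+FP)(TP+FN)(TN+FP)(TN+FN))
Numerator = 46·17 − 13·37 = 301
Denominator = √(59·83·30·54) = √7933140 = 2816.5830
MCC = 301 / 2816.5830 = 0.107

0.107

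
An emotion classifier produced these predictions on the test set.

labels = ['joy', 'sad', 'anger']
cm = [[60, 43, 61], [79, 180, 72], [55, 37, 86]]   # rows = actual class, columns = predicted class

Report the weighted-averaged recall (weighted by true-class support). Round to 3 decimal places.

0.484

Per-class recall (TP/(TP+FN)):
  joy: TP=60, FN=43+61=104 → 60/164 = 0.3659
  sad: TP=180, FN=79+72=151 → 180/331 = 0.5438
  anger: TP=86, FN=55+37=92 → 86/178 = 0.4831
Weighted-recall = Σ (supportᵢ/N)·recallᵢ with N=673: (164/673)·0.3659 + (331/673)·0.5438 + (178/673)·0.4831 = 0.484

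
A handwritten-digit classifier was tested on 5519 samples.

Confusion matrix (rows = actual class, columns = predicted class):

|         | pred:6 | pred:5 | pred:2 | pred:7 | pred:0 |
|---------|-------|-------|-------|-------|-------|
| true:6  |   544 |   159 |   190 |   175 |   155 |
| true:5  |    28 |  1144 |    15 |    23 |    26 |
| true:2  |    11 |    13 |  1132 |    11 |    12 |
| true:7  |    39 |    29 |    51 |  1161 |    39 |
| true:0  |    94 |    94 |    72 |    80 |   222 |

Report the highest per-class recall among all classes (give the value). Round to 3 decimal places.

Per-class recall (TP/(TP+FN)):
  6: TP=544, FN=159+190+175+155=679 → 544/1223 = 0.4448
  5: TP=1144, FN=28+15+23+26=92 → 1144/1236 = 0.9256
  2: TP=1132, FN=11+13+11+12=47 → 1132/1179 = 0.9601
  7: TP=1161, FN=39+29+51+39=158 → 1161/1319 = 0.8802
  0: TP=222, FN=94+94+72+80=340 → 222/562 = 0.3950
Highest is class '2' with recall = 0.960.

0.960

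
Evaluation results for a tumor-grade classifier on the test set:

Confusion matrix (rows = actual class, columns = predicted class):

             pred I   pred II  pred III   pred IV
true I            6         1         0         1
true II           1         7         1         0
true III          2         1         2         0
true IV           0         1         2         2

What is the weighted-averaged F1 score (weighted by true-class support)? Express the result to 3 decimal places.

0.621

Per-class F1 score (2·TP/(2·TP+FP+FN)):
  I: TP=6, FP=1+2+0=3, FN=1+0+1=2 → 12/17 = 0.7059
  II: TP=7, FP=1+1+1=3, FN=1+1+0=2 → 14/19 = 0.7368
  III: TP=2, FP=0+1+2=3, FN=2+1+0=3 → 4/10 = 0.4000
  IV: TP=2, FP=1+0+0=1, FN=0+1+2=3 → 4/8 = 0.5000
Weighted-F1 score = Σ (supportᵢ/N)·F1 scoreᵢ with N=27: (8/27)·0.7059 + (9/27)·0.7368 + (5/27)·0.4000 + (5/27)·0.5000 = 0.621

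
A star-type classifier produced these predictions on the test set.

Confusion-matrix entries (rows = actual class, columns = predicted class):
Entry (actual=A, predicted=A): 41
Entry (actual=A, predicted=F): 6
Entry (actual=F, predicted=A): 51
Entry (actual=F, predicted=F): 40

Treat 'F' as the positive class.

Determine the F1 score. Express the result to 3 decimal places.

0.584

Precision = TP/(TP+FP) = 40/46 = 0.8696
Recall = TP/(TP+FN) = 40/91 = 0.4396
F1 = 2·TP/(2·TP+FP+FN) = 80/137 = 0.584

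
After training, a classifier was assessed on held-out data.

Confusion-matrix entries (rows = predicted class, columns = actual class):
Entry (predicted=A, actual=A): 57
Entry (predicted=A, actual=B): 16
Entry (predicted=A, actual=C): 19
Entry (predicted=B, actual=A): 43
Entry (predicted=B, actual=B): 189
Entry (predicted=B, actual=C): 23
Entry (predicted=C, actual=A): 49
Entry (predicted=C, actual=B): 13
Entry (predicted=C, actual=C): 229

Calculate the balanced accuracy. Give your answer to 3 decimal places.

0.698

Balanced accuracy = mean of per-class recall.
  A: recall = 57/149 = 0.3826
  B: recall = 189/218 = 0.8670
  C: recall = 229/271 = 0.8450
Mean = (0.3826 + 0.8670 + 0.8450) / 3 = 0.698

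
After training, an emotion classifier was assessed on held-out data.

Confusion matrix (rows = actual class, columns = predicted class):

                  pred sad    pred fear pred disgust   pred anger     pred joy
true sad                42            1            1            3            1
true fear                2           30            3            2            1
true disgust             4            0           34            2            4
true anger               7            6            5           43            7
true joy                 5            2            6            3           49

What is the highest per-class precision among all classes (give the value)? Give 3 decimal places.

0.811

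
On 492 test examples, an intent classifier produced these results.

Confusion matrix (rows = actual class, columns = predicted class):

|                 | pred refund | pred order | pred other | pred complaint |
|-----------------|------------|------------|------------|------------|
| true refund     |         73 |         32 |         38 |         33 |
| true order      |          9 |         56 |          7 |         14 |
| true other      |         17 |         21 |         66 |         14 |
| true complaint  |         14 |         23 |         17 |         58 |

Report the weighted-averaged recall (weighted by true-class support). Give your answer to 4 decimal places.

0.5142

Per-class recall (TP/(TP+FN)):
  refund: TP=73, FN=32+38+33=103 → 73/176 = 0.41477
  order: TP=56, FN=9+7+14=30 → 56/86 = 0.65116
  other: TP=66, FN=17+21+14=52 → 66/118 = 0.55932
  complaint: TP=58, FN=14+23+17=54 → 58/112 = 0.51786
Weighted-recall = Σ (supportᵢ/N)·recallᵢ with N=492: (176/492)·0.41477 + (86/492)·0.65116 + (118/492)·0.55932 + (112/492)·0.51786 = 0.5142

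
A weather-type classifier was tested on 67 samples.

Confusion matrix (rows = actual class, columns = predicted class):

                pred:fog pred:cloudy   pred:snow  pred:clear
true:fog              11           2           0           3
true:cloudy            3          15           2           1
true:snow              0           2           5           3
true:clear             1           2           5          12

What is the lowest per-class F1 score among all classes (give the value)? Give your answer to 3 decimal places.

0.455

Per-class F1 score (2·TP/(2·TP+FP+FN)):
  fog: TP=11, FP=3+0+1=4, FN=2+0+3=5 → 22/31 = 0.7097
  cloudy: TP=15, FP=2+2+2=6, FN=3+2+1=6 → 30/42 = 0.7143
  snow: TP=5, FP=0+2+5=7, FN=0+2+3=5 → 10/22 = 0.4545
  clear: TP=12, FP=3+1+3=7, FN=1+2+5=8 → 24/39 = 0.6154
Lowest is class 'snow' with F1 score = 0.455.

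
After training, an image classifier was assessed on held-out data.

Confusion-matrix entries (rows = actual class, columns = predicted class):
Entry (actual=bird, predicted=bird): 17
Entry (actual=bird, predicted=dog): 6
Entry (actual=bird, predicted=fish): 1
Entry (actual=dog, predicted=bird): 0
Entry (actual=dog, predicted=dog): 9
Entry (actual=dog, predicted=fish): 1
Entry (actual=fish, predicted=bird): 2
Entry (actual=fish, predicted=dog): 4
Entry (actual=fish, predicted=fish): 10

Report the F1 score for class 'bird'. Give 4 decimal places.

0.7907

One-vs-rest for 'bird': TP = diagonal; FP = other classes predicted 'bird'; FN = 'bird' predicted as other.
F1 score = 2·TP/(2·TP+FP+FN).
bird: TP=17, FP=0+2=2, FN=6+1=7 → 34/43 = 0.79070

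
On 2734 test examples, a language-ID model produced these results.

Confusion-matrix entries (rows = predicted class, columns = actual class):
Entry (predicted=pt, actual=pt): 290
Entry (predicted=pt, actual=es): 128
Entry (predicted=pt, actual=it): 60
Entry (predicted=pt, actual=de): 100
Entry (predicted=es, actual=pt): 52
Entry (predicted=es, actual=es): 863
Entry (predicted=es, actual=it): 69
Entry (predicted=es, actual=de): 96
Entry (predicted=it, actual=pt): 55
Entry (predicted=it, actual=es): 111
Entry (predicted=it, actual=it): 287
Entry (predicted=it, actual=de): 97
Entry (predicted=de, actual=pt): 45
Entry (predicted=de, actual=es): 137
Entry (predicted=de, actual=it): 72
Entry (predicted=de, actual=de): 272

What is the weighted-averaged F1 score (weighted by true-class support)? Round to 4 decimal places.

0.6310

Per-class F1 score (2·TP/(2·TP+FP+FN)):
  pt: TP=290, FP=128+60+100=288, FN=52+55+45=152 → 580/1020 = 0.56863
  es: TP=863, FP=52+69+96=217, FN=128+111+137=376 → 1726/2319 = 0.74429
  it: TP=287, FP=55+111+97=263, FN=60+69+72=201 → 574/1038 = 0.55299
  de: TP=272, FP=45+137+72=254, FN=100+96+97=293 → 544/1091 = 0.49863
Weighted-F1 score = Σ (supportᵢ/N)·F1 scoreᵢ with N=2734: (442/2734)·0.56863 + (1239/2734)·0.74429 + (488/2734)·0.55299 + (565/2734)·0.49863 = 0.6310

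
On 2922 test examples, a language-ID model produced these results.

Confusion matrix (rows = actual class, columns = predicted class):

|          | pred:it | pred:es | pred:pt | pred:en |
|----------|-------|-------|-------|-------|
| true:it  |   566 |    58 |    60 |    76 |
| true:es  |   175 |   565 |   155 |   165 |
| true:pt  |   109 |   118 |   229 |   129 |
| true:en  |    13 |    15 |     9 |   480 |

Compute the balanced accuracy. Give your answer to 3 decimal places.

Balanced accuracy = mean of per-class recall.
  it: recall = 566/760 = 0.7447
  es: recall = 565/1060 = 0.5330
  pt: recall = 229/585 = 0.3915
  en: recall = 480/517 = 0.9284
Mean = (0.7447 + 0.5330 + 0.3915 + 0.9284) / 4 = 0.649

0.649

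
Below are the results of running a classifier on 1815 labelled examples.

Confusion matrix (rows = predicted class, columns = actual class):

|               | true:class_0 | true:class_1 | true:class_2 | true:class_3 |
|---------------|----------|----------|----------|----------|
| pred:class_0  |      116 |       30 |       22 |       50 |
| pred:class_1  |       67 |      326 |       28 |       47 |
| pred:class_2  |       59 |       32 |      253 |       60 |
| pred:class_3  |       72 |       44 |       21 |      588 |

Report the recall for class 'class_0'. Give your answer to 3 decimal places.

0.369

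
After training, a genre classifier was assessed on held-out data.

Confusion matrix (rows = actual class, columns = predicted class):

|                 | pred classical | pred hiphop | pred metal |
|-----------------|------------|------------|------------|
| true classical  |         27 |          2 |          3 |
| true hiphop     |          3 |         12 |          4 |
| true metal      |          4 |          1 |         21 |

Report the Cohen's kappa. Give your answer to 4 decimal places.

0.6580

Observed agreement pₒ = trace/N = 60/77 = 0.77922
Expected agreement pₑ = Σ (rowᵢ·colᵢ)/N² = (32·34 + 19·15 + 26·28)/77² = 0.35436
κ = (pₒ − pₑ)/(1 − pₑ) = (0.77922 − 0.35436)/(1 − 0.35436) = 0.6580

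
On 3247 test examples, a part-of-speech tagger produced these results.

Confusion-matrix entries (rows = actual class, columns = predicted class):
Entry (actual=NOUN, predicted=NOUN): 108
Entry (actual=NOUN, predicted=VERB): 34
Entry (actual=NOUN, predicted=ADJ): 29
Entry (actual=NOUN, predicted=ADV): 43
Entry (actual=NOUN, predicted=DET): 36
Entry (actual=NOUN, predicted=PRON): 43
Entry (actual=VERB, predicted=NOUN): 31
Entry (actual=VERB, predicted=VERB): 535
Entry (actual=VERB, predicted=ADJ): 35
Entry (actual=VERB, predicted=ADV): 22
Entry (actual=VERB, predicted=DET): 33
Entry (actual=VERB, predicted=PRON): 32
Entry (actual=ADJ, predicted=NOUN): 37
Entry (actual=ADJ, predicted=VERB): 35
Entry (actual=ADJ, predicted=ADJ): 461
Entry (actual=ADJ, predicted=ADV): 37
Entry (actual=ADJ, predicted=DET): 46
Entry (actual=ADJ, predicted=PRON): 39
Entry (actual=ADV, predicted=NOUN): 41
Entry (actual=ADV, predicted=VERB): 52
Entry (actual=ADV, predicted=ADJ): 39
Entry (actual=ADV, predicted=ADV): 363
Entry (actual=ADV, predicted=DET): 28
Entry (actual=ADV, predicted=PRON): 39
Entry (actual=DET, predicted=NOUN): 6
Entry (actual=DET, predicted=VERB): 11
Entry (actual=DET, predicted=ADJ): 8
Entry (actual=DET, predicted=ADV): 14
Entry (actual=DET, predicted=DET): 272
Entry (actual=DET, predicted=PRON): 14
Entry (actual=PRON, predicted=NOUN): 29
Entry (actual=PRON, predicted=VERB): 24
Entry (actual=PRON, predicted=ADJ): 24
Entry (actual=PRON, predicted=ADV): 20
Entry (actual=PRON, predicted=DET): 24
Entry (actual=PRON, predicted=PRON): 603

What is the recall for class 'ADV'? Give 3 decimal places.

One-vs-rest for 'ADV': TP = diagonal; FP = other classes predicted 'ADV'; FN = 'ADV' predicted as other.
recall = TP/(TP+FN).
ADV: TP=363, FN=41+52+39+28+39=199 → 363/562 = 0.6459

0.646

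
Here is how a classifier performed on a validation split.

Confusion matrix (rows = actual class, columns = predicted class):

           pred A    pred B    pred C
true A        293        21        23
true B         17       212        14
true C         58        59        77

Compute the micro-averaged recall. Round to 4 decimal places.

0.7519

Micro-averaging pools counts across classes: ΣTP=582, ΣFP=192, ΣFN=192.
Micro-recall = TP/(TP+FN) on pooled counts = 0.7519 (equals overall accuracy in single-label multiclass).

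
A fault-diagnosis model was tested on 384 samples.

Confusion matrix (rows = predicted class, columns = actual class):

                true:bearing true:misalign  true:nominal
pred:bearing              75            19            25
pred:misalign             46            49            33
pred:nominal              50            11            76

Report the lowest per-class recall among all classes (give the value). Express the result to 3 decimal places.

0.439

Per-class recall (TP/(TP+FN)):
  bearing: TP=75, FN=46+50=96 → 75/171 = 0.4386
  misalign: TP=49, FN=19+11=30 → 49/79 = 0.6203
  nominal: TP=76, FN=25+33=58 → 76/134 = 0.5672
Lowest is class 'bearing' with recall = 0.439.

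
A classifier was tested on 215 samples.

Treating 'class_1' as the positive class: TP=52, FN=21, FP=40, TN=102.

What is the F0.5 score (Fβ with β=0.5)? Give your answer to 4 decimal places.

0.5896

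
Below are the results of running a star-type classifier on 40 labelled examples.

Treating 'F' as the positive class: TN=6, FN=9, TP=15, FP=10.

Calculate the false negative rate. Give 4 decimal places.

0.3750

FNR = FN/(FN+TP) = 9/(9+15) = 0.3750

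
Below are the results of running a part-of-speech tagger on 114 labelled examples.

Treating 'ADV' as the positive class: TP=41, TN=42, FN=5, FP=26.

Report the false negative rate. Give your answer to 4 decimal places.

FNR = FN/(FN+TP) = 5/(5+41) = 0.1087

0.1087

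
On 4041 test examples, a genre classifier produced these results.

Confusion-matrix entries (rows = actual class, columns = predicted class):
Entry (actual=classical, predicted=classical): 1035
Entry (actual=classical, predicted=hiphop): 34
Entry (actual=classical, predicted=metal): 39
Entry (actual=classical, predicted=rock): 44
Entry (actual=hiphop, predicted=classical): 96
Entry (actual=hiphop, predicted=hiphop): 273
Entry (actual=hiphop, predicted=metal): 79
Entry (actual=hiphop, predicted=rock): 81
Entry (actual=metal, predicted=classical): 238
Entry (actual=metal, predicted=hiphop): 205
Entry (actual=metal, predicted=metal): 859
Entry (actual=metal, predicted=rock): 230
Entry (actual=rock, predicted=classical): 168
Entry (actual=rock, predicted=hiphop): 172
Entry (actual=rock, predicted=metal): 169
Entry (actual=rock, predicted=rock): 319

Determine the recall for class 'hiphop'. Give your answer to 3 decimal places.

0.516

Take TP from the diagonal, FP from the rest of the 'hiphop' prediction marginal, FN from the rest of the 'hiphop' actual marginal.
recall = TP/(TP+FN).
hiphop: TP=273, FN=96+79+81=256 → 273/529 = 0.5161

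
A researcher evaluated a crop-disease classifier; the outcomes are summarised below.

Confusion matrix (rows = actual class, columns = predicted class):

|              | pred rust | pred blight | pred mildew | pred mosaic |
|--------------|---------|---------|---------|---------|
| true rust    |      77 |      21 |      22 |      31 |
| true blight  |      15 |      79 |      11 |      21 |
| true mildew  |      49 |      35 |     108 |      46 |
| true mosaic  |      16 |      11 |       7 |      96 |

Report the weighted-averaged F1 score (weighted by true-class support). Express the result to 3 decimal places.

0.556

Per-class F1 score (2·TP/(2·TP+FP+FN)):
  rust: TP=77, FP=15+49+16=80, FN=21+22+31=74 → 154/308 = 0.5000
  blight: TP=79, FP=21+35+11=67, FN=15+11+21=47 → 158/272 = 0.5809
  mildew: TP=108, FP=22+11+7=40, FN=49+35+46=130 → 216/386 = 0.5596
  mosaic: TP=96, FP=31+21+46=98, FN=16+11+7=34 → 192/324 = 0.5926
Weighted-F1 score = Σ (supportᵢ/N)·F1 scoreᵢ with N=645: (151/645)·0.5000 + (126/645)·0.5809 + (238/645)·0.5596 + (130/645)·0.5926 = 0.556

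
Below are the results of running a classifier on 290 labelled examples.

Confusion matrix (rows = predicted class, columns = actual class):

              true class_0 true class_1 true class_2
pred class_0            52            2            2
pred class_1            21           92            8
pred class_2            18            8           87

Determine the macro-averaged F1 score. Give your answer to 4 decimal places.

0.7871

Per-class F1 score (2·TP/(2·TP+FP+FN)):
  class_0: TP=52, FP=2+2=4, FN=21+18=39 → 104/147 = 0.70748
  class_1: TP=92, FP=21+8=29, FN=2+8=10 → 184/223 = 0.82511
  class_2: TP=87, FP=18+8=26, FN=2+8=10 → 174/210 = 0.82857
Macro-F1 score = mean = (0.70748 + 0.82511 + 0.82857) / 3 = 0.7871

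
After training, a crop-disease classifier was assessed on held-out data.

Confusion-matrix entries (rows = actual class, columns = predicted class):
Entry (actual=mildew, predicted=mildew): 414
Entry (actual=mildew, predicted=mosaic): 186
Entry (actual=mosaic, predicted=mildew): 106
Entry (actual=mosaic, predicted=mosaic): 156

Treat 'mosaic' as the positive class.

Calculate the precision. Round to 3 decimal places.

0.456

Precision = TP/(TP+FP) = 156/(156+186) = 156/342 = 0.456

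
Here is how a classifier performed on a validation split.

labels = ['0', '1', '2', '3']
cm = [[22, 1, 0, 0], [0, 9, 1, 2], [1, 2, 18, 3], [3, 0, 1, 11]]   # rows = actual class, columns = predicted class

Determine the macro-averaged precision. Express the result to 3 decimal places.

0.796

Per-class precision (TP/(TP+FP)):
  0: TP=22, FP=0+1+3=4 → 22/26 = 0.8462
  1: TP=9, FP=1+2+0=3 → 9/12 = 0.7500
  2: TP=18, FP=0+1+1=2 → 18/20 = 0.9000
  3: TP=11, FP=0+2+3=5 → 11/16 = 0.6875
Macro-precision = mean = (0.8462 + 0.7500 + 0.9000 + 0.6875) / 4 = 0.796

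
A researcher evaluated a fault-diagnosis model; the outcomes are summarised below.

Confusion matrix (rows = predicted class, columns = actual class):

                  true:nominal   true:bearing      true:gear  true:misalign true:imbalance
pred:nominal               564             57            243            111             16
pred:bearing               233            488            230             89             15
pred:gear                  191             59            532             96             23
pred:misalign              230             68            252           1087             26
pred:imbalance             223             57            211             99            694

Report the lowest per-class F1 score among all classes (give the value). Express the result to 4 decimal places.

0.4491

Per-class F1 score (2·TP/(2·TP+FP+FN)):
  nominal: TP=564, FP=57+243+111+16=427, FN=233+191+230+223=877 → 1128/2432 = 0.46382
  bearing: TP=488, FP=233+230+89+15=567, FN=57+59+68+57=241 → 976/1784 = 0.54709
  gear: TP=532, FP=191+59+96+23=369, FN=243+230+252+211=936 → 1064/2369 = 0.44913
  misalign: TP=1087, FP=230+68+252+26=576, FN=111+89+96+99=395 → 2174/3145 = 0.69126
  imbalance: TP=694, FP=223+57+211+99=590, FN=16+15+23+26=80 → 1388/2058 = 0.67444
Lowest is class 'gear' with F1 score = 0.4491.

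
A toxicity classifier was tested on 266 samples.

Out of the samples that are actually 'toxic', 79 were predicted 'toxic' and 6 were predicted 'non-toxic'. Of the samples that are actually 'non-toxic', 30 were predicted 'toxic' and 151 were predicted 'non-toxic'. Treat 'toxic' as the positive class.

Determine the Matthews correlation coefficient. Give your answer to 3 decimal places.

MCC = (TP·TN − FP·FN) / √((TP+FP)(TP+FN)(TN+FP)(TN+FN))
Numerator = 79·151 − 30·6 = 11749
Denominator = √(109·85·181·157) = √263283505 = 16226.0132
MCC = 11749 / 16226.0132 = 0.724

0.724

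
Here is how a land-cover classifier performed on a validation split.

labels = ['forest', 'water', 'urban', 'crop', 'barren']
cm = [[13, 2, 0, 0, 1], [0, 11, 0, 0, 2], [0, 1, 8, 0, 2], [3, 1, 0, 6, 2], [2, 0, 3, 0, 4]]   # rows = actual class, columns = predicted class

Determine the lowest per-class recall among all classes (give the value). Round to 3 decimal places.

Per-class recall (TP/(TP+FN)):
  forest: TP=13, FN=2+0+0+1=3 → 13/16 = 0.8125
  water: TP=11, FN=0+0+0+2=2 → 11/13 = 0.8462
  urban: TP=8, FN=0+1+0+2=3 → 8/11 = 0.7273
  crop: TP=6, FN=3+1+0+2=6 → 6/12 = 0.5000
  barren: TP=4, FN=2+0+3+0=5 → 4/9 = 0.4444
Lowest is class 'barren' with recall = 0.444.

0.444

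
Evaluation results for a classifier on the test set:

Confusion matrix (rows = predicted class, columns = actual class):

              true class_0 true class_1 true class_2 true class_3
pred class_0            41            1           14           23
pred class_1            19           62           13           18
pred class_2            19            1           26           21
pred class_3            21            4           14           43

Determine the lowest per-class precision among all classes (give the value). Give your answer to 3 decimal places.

0.388

Per-class precision (TP/(TP+FP)):
  class_0: TP=41, FP=1+14+23=38 → 41/79 = 0.5190
  class_1: TP=62, FP=19+13+18=50 → 62/112 = 0.5536
  class_2: TP=26, FP=19+1+21=41 → 26/67 = 0.3881
  class_3: TP=43, FP=21+4+14=39 → 43/82 = 0.5244
Lowest is class 'class_2' with precision = 0.388.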